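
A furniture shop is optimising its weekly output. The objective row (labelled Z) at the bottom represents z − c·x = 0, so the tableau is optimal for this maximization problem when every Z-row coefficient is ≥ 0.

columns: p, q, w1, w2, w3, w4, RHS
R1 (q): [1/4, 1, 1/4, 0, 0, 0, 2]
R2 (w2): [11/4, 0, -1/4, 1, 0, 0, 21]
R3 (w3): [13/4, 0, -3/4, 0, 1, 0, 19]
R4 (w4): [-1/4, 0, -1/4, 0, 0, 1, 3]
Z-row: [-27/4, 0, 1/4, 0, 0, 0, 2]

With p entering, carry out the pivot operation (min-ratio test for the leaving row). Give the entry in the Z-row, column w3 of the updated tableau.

Ratio test on column p — row 1: 2/(1/4) = 8; row 2: 21/(11/4) = 84/11; row 3: 19/(13/4) = 76/13; row 4: entry -1/4 ≤ 0. Minimum is 76/13 at row 3 (w3 leaves); pivot element 13/4.
Divide row 3 by 13/4; eliminate column p from the other rows.
Z-row update in column w3: 0 − (-27/4)·(4/13) = 27/13.

27/13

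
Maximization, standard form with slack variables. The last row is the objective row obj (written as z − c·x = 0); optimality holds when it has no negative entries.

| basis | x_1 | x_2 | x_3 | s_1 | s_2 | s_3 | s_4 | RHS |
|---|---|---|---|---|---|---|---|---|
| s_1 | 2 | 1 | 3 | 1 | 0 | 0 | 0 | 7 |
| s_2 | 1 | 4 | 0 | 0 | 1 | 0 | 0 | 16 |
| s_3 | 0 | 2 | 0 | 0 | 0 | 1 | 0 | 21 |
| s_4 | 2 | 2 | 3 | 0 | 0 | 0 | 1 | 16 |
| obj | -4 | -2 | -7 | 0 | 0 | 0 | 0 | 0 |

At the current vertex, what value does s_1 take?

s_1 is basic (row 1); its value is the RHS of that row, 7.

7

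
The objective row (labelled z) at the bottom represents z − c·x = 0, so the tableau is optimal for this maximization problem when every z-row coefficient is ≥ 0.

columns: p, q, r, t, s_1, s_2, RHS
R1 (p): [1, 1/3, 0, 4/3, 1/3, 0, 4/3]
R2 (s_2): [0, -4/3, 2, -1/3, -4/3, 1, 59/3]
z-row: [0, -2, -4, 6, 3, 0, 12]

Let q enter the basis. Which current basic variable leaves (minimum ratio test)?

Column q entries and ratios — p: (4/3)/(1/3) = 4; s_2: -4/3 ≤ 0, skip.
Smallest ratio is 4 in the row of p, so p leaves.

p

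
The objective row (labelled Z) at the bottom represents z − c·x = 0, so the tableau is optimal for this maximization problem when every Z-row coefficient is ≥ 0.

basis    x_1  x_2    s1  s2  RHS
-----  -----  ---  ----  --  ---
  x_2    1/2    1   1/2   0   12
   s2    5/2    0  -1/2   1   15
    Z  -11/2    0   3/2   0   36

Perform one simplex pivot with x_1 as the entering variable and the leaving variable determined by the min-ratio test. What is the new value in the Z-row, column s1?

Ratio test on column x_1 — row 1: 12/(1/2) = 24; row 2: 15/(5/2) = 6. Minimum is 6 at row 2 (s2 leaves); pivot element 5/2.
Divide row 2 by 5/2; eliminate column x_1 from the other rows.
Z-row update in column s1: 3/2 − (-11/2)·(-1/5) = 2/5.

2/5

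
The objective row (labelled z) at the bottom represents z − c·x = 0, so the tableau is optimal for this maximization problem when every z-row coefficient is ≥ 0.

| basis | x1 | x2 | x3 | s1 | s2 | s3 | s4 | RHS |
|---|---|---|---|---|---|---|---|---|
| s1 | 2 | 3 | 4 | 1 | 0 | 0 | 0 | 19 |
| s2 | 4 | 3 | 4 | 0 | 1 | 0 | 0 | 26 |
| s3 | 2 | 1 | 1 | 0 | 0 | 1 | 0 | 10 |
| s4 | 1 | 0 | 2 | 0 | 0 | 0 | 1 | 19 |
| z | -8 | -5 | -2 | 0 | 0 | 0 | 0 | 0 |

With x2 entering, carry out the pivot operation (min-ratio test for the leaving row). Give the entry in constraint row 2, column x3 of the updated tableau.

0

Ratio test on column x2 — row 1: 19/3 = 19/3; row 2: 26/3 = 26/3; row 3: 10/1 = 10; row 4: entry 0 ≤ 0. Minimum is 19/3 at row 1 (s1 leaves); pivot element 3.
Divide row 1 by 3; eliminate column x2 from the other rows.
Row 2 update in column x3: 4 − 3·(4/3) = 0.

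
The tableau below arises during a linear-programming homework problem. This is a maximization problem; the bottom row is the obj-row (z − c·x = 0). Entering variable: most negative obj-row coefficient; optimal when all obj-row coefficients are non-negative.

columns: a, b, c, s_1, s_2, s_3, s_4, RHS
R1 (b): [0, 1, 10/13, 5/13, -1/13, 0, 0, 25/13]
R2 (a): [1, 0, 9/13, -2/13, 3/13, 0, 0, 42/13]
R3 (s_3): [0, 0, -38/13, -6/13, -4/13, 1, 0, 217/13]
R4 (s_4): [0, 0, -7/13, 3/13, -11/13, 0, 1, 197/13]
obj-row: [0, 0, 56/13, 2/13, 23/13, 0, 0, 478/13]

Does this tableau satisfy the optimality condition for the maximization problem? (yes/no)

Every obj-row coefficient is ≥ 0, so the tableau is optimal.

yes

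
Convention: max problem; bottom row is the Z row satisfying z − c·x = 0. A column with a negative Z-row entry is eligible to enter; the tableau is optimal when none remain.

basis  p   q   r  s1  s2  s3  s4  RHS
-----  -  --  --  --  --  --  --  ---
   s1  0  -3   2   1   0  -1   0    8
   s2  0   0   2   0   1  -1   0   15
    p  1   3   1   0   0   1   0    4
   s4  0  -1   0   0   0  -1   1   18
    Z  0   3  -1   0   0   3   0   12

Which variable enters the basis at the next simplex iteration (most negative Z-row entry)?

Negative Z-row entries: r: -1.
The most negative is -1 in column r, so r enters.

r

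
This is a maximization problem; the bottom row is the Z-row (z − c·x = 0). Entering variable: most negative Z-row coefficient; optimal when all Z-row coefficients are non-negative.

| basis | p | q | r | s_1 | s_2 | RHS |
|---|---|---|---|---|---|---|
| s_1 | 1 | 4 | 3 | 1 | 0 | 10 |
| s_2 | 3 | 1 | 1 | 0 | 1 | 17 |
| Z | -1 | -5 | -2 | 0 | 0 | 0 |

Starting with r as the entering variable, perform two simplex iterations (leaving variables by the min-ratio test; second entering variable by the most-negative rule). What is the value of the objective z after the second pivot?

25/2

Ratio test on column r — row 1: 10/3 = 10/3; row 2: 17/1 = 17. Minimum is 10/3 at row 1 (s_1 leaves); pivot element 3.
Pivot on row 1; the Z-row RHS becomes 0 − (-2)·(10/3) = 20/3.
Next entering variable (most negative Z-row entry -7/3): q.
Ratio test on column q — row 1: (10/3)/(4/3) = 5/2; row 2: entry -1/3 ≤ 0. Minimum is 5/2 at row 1 (r leaves); pivot element 4/3.
After the second pivot the Z-row RHS is 20/3 − (-7/3)·(5/2) = 25/2.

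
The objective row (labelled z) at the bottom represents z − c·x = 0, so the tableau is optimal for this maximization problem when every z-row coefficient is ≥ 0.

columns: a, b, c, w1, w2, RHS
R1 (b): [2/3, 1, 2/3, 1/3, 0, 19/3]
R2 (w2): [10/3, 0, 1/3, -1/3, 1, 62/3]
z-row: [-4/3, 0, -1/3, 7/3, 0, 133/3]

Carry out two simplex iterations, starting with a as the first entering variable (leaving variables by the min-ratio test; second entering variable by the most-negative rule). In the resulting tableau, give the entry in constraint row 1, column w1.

Ratio test on column a — row 1: (19/3)/(2/3) = 19/2; row 2: (62/3)/(10/3) = 31/5. Minimum is 31/5 at row 2 (w2 leaves); pivot element 10/3.
Divide row 2 by 10/3; eliminate column a from the other rows.
Second iteration: most negative z-row entry is -1/5 in column c, so c enters.
Ratio test on column c — row 1: (11/5)/(3/5) = 11/3; row 2: (31/5)/(1/10) = 62. Minimum is 11/3 at row 1 (b leaves); pivot element 3/5.
Divide row 1 by 3/5; eliminate column c from the other rows.
After both pivots, the entry at constraint row 1, column w1 is 2/3.

2/3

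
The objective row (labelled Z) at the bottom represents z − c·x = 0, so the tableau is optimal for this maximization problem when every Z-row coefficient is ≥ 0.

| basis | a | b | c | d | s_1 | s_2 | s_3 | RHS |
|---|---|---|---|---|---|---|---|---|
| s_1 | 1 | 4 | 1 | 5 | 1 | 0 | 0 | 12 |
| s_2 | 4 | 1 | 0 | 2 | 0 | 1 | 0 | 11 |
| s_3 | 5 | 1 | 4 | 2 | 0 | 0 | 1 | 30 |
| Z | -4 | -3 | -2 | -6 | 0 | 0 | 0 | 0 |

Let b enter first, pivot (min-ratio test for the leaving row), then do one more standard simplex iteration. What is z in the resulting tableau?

Ratio test on column b — row 1: 12/4 = 3; row 2: 11/1 = 11; row 3: 30/1 = 30. Minimum is 3 at row 1 (s_1 leaves); pivot element 4.
Pivot on row 1; the Z-row RHS becomes 0 − (-3)·3 = 9.
Next entering variable (most negative Z-row entry -13/4): a.
Ratio test on column a — row 1: 3/(1/4) = 12; row 2: 8/(15/4) = 32/15; row 3: 27/(19/4) = 108/19. Minimum is 32/15 at row 2 (s_2 leaves); pivot element 15/4.
After the second pivot the Z-row RHS is 9 − (-13/4)·(32/15) = 239/15.

239/15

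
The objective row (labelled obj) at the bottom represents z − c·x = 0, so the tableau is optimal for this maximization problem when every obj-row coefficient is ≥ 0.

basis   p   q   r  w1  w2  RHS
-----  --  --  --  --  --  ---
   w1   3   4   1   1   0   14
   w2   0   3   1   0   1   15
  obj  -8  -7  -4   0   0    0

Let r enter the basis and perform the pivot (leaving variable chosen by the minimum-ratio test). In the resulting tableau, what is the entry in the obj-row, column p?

4

Ratio test on column r — row 1: 14/1 = 14; row 2: 15/1 = 15. Minimum is 14 at row 1 (w1 leaves); pivot element 1.
Divide row 1 by 1; eliminate column r from the other rows.
obj-row update in column p: -8 − (-4)·3 = 4.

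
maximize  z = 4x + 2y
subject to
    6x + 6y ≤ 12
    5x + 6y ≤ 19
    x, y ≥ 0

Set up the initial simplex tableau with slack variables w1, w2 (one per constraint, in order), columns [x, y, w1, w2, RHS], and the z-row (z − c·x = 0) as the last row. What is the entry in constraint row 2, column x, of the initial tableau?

5

Constraint 2 has coefficient 5 on x.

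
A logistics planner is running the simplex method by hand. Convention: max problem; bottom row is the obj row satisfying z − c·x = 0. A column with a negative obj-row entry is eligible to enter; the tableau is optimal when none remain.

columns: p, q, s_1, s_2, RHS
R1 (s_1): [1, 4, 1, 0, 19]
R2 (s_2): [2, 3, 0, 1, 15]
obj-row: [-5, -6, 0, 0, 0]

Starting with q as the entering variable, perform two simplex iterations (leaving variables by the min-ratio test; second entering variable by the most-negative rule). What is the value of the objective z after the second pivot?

Ratio test on column q — row 1: 19/4 = 19/4; row 2: 15/3 = 5. Minimum is 19/4 at row 1 (s_1 leaves); pivot element 4.
Pivot on row 1; the obj-row RHS becomes 0 − (-6)·(19/4) = 57/2.
Next entering variable (most negative obj-row entry -7/2): p.
Ratio test on column p — row 1: (19/4)/(1/4) = 19; row 2: (3/4)/(5/4) = 3/5. Minimum is 3/5 at row 2 (s_2 leaves); pivot element 5/4.
After the second pivot the obj-row RHS is 57/2 − (-7/2)·(3/5) = 153/5.

153/5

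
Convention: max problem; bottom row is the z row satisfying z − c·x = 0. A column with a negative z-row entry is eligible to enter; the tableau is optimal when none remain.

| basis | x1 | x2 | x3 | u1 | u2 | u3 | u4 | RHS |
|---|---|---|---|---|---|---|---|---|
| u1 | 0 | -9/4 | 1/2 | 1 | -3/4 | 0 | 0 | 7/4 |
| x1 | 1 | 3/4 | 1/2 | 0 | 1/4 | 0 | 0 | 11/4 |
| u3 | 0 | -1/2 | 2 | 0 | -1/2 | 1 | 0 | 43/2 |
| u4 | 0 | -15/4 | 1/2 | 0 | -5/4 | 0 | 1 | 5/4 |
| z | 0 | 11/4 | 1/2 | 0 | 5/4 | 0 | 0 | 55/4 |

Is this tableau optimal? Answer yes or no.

Every z-row coefficient is ≥ 0, so the tableau is optimal.

yes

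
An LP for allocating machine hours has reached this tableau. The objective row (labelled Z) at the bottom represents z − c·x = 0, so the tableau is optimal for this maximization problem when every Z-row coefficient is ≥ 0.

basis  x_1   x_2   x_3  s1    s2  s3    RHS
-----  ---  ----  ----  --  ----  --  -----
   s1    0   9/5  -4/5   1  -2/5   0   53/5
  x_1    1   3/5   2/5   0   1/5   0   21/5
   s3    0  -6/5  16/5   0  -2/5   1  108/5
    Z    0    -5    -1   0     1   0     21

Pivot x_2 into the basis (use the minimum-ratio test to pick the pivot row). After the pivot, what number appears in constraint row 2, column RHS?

2/3

Ratio test on column x_2 — row 1: (53/5)/(9/5) = 53/9; row 2: (21/5)/(3/5) = 7; row 3: entry -6/5 ≤ 0. Minimum is 53/9 at row 1 (s1 leaves); pivot element 9/5.
Divide row 1 by 9/5; eliminate column x_2 from the other rows.
Row 2 update in column RHS: 21/5 − (3/5)·(53/9) = 2/3.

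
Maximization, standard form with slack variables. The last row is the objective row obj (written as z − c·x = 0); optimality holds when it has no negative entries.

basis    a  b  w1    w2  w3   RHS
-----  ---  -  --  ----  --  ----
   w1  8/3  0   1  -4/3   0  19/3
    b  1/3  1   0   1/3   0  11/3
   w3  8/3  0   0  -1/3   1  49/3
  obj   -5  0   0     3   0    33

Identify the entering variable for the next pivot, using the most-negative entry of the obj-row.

a

Negative obj-row entries: a: -5.
The most negative is -5 in column a, so a enters.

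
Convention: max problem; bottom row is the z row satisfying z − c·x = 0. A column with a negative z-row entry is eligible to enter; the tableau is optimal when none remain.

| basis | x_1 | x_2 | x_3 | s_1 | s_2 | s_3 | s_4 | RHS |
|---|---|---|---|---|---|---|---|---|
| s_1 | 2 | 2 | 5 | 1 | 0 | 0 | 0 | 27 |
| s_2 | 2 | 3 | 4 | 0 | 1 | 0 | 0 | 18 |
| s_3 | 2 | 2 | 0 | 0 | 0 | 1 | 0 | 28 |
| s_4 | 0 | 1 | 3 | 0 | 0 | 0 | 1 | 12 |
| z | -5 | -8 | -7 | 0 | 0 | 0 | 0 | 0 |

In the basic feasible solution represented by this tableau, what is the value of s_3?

s_3 is basic (row 3); its value is the RHS of that row, 28.

28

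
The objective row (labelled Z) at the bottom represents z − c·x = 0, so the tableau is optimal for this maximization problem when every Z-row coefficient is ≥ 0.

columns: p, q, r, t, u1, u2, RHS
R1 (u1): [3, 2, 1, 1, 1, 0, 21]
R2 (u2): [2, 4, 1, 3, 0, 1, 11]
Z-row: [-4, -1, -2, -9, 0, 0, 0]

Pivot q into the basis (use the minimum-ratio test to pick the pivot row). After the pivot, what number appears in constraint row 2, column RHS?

11/4

Ratio test on column q — row 1: 21/2 = 21/2; row 2: 11/4 = 11/4. Minimum is 11/4 at row 2 (u2 leaves); pivot element 4.
Divide row 2 by 4; eliminate column q from the other rows.
In the new row 2, the RHS entry is the old entry divided by the pivot: 11/4 = 11/4.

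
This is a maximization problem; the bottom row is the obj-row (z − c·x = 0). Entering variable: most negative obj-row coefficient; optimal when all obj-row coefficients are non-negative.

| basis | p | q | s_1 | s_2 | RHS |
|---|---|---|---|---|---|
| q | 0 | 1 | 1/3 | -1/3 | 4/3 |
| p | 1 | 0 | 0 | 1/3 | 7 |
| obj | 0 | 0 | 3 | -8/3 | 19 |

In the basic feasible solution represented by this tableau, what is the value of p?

7

p is basic (row 2); its value is the RHS of that row, 7.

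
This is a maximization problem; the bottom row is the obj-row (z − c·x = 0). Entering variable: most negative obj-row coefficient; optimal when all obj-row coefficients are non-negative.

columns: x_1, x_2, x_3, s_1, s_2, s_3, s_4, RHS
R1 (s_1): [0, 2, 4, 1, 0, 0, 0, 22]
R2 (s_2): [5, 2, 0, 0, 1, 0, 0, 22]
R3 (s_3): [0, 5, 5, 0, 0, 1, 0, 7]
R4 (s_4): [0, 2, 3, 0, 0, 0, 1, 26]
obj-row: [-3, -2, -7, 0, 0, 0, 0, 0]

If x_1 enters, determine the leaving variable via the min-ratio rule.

Column x_1 entries and ratios — s_1: 0 ≤ 0, skip; s_2: 22/5 = 22/5; s_3: 0 ≤ 0, skip; s_4: 0 ≤ 0, skip.
Smallest ratio is 22/5 in the row of s_2, so s_2 leaves.

s_2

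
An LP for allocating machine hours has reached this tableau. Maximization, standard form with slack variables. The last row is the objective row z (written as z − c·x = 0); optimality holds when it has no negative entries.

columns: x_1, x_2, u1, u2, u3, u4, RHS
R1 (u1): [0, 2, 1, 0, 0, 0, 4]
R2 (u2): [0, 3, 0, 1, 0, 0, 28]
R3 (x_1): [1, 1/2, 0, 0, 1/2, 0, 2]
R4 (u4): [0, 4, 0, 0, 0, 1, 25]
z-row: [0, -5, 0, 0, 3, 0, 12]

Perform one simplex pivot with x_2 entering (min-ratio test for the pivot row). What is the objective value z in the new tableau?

22

Ratio test on column x_2 — row 1: 4/2 = 2; row 2: 28/3 = 28/3; row 3: 2/(1/2) = 4; row 4: 25/4 = 25/4. Minimum is 2 at row 1 (u1 leaves); pivot element 2.
Pivot on row 1; the z-row RHS becomes 12 − (-5)·2 = 22.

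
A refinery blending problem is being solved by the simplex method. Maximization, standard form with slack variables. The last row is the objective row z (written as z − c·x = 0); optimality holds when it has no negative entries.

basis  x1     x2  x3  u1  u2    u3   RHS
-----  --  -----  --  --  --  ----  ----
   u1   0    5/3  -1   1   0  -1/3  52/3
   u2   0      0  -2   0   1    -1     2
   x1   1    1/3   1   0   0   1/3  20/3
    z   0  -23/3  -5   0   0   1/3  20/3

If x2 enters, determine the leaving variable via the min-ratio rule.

Column x2 entries and ratios — u1: (52/3)/(5/3) = 52/5; u2: 0 ≤ 0, skip; x1: (20/3)/(1/3) = 20.
Smallest ratio is 52/5 in the row of u1, so u1 leaves.

u1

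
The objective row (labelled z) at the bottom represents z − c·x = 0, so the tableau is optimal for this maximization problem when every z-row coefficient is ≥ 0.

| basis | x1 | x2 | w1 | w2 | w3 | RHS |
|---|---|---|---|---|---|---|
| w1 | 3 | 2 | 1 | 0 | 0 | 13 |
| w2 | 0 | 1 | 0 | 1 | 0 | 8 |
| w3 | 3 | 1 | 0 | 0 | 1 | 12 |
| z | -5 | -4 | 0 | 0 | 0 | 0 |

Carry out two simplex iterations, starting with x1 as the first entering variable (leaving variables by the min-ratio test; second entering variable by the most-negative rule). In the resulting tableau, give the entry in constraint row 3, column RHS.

11/3

Ratio test on column x1 — row 1: 13/3 = 13/3; row 2: entry 0 ≤ 0; row 3: 12/3 = 4. Minimum is 4 at row 3 (w3 leaves); pivot element 3.
Divide row 3 by 3; eliminate column x1 from the other rows.
Second iteration: most negative z-row entry is -7/3 in column x2, so x2 enters.
Ratio test on column x2 — row 1: 1/1 = 1; row 2: 8/1 = 8; row 3: 4/(1/3) = 12. Minimum is 1 at row 1 (w1 leaves); pivot element 1.
Divide row 1 by 1; eliminate column x2 from the other rows.
After both pivots, the entry at constraint row 3, column RHS is 11/3.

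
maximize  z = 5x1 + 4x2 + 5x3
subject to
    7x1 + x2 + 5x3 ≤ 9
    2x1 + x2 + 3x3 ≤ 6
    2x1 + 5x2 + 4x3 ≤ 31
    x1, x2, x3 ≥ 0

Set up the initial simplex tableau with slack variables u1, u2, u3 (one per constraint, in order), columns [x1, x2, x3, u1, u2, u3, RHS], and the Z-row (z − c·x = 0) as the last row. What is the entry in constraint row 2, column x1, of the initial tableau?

2

Constraint 2 has coefficient 2 on x1.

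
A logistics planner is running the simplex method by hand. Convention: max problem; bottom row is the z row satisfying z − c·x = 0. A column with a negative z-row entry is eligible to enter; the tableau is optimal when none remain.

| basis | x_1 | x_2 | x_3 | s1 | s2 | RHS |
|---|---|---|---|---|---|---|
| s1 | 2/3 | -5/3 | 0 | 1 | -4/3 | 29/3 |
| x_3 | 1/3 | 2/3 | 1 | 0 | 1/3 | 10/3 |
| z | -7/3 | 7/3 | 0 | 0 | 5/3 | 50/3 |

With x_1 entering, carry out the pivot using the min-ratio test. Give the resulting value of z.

40

Ratio test on column x_1 — row 1: (29/3)/(2/3) = 29/2; row 2: (10/3)/(1/3) = 10. Minimum is 10 at row 2 (x_3 leaves); pivot element 1/3.
Pivot on row 2; the z-row RHS becomes 50/3 − (-7/3)·10 = 40.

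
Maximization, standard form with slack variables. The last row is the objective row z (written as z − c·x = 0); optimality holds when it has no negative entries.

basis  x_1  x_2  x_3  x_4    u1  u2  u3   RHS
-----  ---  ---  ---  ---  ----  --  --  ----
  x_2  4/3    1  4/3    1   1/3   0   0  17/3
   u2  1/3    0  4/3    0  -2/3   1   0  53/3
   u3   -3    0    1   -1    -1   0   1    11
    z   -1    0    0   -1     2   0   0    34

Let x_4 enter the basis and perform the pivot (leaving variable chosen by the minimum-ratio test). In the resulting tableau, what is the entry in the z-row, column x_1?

Ratio test on column x_4 — row 1: (17/3)/1 = 17/3; row 2: entry 0 ≤ 0; row 3: entry -1 ≤ 0. Minimum is 17/3 at row 1 (x_2 leaves); pivot element 1.
Divide row 1 by 1; eliminate column x_4 from the other rows.
z-row update in column x_1: -1 − (-1)·(4/3) = 1/3.

1/3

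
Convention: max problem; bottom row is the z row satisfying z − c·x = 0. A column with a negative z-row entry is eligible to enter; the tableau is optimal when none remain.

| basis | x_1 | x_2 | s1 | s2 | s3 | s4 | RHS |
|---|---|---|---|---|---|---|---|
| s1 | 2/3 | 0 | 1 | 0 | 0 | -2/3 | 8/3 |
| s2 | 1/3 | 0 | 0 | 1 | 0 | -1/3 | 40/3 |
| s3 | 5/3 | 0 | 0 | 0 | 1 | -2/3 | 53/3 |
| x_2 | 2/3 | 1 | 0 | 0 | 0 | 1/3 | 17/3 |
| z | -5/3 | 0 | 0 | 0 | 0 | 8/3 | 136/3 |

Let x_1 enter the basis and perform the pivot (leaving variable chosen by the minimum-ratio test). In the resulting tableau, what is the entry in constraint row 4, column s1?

Ratio test on column x_1 — row 1: (8/3)/(2/3) = 4; row 2: (40/3)/(1/3) = 40; row 3: (53/3)/(5/3) = 53/5; row 4: (17/3)/(2/3) = 17/2. Minimum is 4 at row 1 (s1 leaves); pivot element 2/3.
Divide row 1 by 2/3; eliminate column x_1 from the other rows.
Row 4 update in column s1: 0 − (2/3)·(3/2) = -1.

-1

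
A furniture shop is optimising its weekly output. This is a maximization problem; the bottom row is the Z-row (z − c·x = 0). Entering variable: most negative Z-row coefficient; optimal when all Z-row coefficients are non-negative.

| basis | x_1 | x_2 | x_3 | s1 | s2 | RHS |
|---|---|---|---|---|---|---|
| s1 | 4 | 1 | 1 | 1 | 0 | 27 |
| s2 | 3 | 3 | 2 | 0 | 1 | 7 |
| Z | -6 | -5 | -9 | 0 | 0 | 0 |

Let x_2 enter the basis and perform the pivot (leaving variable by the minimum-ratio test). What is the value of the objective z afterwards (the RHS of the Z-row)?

35/3

Ratio test on column x_2 — row 1: 27/1 = 27; row 2: 7/3 = 7/3. Minimum is 7/3 at row 2 (s2 leaves); pivot element 3.
Pivot on row 2; the Z-row RHS becomes 0 − (-5)·(7/3) = 35/3.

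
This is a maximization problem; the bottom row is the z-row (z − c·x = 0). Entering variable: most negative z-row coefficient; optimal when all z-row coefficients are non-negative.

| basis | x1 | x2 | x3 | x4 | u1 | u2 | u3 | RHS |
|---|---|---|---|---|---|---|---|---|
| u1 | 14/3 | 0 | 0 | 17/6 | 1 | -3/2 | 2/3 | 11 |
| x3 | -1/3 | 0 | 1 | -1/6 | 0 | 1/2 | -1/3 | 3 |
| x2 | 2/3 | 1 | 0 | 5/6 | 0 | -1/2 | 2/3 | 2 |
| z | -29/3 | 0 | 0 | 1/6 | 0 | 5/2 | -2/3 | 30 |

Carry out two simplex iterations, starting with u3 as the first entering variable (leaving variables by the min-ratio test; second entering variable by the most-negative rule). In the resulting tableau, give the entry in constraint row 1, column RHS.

9/4

Ratio test on column u3 — row 1: 11/(2/3) = 33/2; row 2: entry -1/3 ≤ 0; row 3: 2/(2/3) = 3. Minimum is 3 at row 3 (x2 leaves); pivot element 2/3.
Divide row 3 by 2/3; eliminate column u3 from the other rows.
Second iteration: most negative z-row entry is -9 in column x1, so x1 enters.
Ratio test on column x1 — row 1: 9/4 = 9/4; row 2: entry 0 ≤ 0; row 3: 3/1 = 3. Minimum is 9/4 at row 1 (u1 leaves); pivot element 4.
Divide row 1 by 4; eliminate column x1 from the other rows.
After both pivots, the entry at constraint row 1, column RHS is 9/4.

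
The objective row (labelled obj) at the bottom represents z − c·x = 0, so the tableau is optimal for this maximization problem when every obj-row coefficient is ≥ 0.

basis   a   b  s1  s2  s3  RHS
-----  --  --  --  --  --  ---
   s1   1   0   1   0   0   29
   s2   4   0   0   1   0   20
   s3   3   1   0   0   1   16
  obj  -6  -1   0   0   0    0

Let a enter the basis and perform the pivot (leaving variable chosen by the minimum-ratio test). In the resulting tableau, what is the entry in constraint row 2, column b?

Ratio test on column a — row 1: 29/1 = 29; row 2: 20/4 = 5; row 3: 16/3 = 16/3. Minimum is 5 at row 2 (s2 leaves); pivot element 4.
Divide row 2 by 4; eliminate column a from the other rows.
In the new row 2, the b entry is the old entry divided by the pivot: 0/4 = 0.

0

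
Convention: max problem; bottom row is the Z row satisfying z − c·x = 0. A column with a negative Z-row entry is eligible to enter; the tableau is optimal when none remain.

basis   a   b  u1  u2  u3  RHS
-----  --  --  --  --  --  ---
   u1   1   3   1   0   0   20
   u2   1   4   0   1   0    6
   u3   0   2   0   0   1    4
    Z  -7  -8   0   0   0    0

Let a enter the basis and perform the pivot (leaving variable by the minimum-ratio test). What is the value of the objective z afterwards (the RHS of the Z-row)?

42

Ratio test on column a — row 1: 20/1 = 20; row 2: 6/1 = 6; row 3: entry 0 ≤ 0. Minimum is 6 at row 2 (u2 leaves); pivot element 1.
Pivot on row 2; the Z-row RHS becomes 0 − (-7)·6 = 42.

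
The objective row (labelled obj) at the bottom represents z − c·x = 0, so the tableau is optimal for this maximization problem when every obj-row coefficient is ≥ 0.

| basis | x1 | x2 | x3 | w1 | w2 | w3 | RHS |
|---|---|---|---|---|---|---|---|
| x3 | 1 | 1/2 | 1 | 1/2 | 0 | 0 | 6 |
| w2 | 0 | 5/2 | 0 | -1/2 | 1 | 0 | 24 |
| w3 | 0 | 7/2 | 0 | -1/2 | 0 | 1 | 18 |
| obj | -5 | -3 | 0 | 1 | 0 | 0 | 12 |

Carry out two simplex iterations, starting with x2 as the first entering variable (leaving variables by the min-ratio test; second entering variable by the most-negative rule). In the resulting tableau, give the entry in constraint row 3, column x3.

0

Ratio test on column x2 — row 1: 6/(1/2) = 12; row 2: 24/(5/2) = 48/5; row 3: 18/(7/2) = 36/7. Minimum is 36/7 at row 3 (w3 leaves); pivot element 7/2.
Divide row 3 by 7/2; eliminate column x2 from the other rows.
Second iteration: most negative obj-row entry is -5 in column x1, so x1 enters.
Ratio test on column x1 — row 1: (24/7)/1 = 24/7; row 2: entry 0 ≤ 0; row 3: entry 0 ≤ 0. Minimum is 24/7 at row 1 (x3 leaves); pivot element 1.
Divide row 1 by 1; eliminate column x1 from the other rows.
After both pivots, the entry at constraint row 3, column x3 is 0.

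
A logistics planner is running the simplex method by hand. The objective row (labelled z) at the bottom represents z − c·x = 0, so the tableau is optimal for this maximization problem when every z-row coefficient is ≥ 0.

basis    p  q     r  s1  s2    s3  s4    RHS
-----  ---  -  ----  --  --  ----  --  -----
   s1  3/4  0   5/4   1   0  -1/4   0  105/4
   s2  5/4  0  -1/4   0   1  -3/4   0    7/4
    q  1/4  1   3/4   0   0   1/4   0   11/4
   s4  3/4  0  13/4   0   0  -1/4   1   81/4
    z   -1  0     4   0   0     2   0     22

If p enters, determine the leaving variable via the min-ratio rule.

Column p entries and ratios — s1: (105/4)/(3/4) = 35; s2: (7/4)/(5/4) = 7/5; q: (11/4)/(1/4) = 11; s4: (81/4)/(3/4) = 27.
Smallest ratio is 7/5 in the row of s2, so s2 leaves.

s2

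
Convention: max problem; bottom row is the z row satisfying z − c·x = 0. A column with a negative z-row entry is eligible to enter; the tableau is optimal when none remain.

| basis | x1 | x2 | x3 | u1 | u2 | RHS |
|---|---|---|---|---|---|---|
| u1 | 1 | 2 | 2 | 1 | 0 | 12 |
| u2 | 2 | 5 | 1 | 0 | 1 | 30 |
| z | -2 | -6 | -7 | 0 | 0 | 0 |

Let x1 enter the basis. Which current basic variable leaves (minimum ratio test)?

Column x1 entries and ratios — u1: 12/1 = 12; u2: 30/2 = 15.
Smallest ratio is 12 in the row of u1, so u1 leaves.

u1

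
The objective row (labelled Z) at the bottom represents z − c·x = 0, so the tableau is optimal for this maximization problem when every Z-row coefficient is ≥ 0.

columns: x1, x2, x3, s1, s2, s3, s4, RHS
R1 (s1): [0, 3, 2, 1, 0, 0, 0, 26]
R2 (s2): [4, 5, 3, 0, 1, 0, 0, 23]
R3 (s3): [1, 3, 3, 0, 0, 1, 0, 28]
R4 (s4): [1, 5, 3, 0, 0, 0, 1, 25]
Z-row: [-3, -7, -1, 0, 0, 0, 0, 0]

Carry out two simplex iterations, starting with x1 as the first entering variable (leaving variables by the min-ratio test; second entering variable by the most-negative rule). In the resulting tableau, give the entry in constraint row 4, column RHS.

Ratio test on column x1 — row 1: entry 0 ≤ 0; row 2: 23/4 = 23/4; row 3: 28/1 = 28; row 4: 25/1 = 25. Minimum is 23/4 at row 2 (s2 leaves); pivot element 4.
Divide row 2 by 4; eliminate column x1 from the other rows.
Second iteration: most negative Z-row entry is -13/4 in column x2, so x2 enters.
Ratio test on column x2 — row 1: 26/3 = 26/3; row 2: (23/4)/(5/4) = 23/5; row 3: (89/4)/(7/4) = 89/7; row 4: (77/4)/(15/4) = 77/15. Minimum is 23/5 at row 2 (x1 leaves); pivot element 5/4.
Divide row 2 by 5/4; eliminate column x2 from the other rows.
After both pivots, the entry at constraint row 4, column RHS is 2.

2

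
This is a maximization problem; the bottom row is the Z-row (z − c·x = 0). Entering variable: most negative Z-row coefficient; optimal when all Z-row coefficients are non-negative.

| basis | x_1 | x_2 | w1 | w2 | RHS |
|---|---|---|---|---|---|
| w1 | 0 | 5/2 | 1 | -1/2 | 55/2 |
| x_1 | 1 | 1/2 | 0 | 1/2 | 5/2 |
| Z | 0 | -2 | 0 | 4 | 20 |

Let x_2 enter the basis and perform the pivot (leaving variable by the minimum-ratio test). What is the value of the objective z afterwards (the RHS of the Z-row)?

Ratio test on column x_2 — row 1: (55/2)/(5/2) = 11; row 2: (5/2)/(1/2) = 5. Minimum is 5 at row 2 (x_1 leaves); pivot element 1/2.
Pivot on row 2; the Z-row RHS becomes 20 − (-2)·5 = 30.

30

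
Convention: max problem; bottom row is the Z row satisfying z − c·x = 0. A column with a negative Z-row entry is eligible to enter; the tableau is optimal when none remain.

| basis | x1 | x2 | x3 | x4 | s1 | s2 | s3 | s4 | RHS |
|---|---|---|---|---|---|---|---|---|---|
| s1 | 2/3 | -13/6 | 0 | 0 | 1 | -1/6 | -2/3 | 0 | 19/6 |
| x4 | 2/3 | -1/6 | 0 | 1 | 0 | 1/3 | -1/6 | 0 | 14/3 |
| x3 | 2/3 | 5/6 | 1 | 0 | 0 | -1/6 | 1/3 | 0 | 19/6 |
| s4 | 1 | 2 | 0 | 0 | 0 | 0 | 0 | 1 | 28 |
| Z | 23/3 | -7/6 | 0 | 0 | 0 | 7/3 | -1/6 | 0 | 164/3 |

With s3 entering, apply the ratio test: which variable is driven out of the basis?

x3

Column s3 entries and ratios — s1: -2/3 ≤ 0, skip; x4: -1/6 ≤ 0, skip; x3: (19/6)/(1/3) = 19/2; s4: 0 ≤ 0, skip.
Smallest ratio is 19/2 in the row of x3, so x3 leaves.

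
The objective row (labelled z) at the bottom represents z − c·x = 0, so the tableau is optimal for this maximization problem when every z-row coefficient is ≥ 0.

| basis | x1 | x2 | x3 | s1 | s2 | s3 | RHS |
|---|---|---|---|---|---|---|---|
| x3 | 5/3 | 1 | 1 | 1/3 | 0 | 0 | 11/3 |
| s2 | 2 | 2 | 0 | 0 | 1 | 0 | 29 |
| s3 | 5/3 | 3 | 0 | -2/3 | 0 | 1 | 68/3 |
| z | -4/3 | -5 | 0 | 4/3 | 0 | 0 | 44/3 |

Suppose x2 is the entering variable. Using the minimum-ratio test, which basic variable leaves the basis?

Column x2 entries and ratios — x3: (11/3)/1 = 11/3; s2: 29/2 = 29/2; s3: (68/3)/3 = 68/9.
Smallest ratio is 11/3 in the row of x3, so x3 leaves.

x3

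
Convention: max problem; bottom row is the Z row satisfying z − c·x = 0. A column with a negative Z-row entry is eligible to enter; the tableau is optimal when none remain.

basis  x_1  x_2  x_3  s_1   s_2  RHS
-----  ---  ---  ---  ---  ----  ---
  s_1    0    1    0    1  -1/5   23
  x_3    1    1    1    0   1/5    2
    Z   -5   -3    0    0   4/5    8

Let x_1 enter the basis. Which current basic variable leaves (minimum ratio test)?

x_3

Column x_1 entries and ratios — s_1: 0 ≤ 0, skip; x_3: 2/1 = 2.
Smallest ratio is 2 in the row of x_3, so x_3 leaves.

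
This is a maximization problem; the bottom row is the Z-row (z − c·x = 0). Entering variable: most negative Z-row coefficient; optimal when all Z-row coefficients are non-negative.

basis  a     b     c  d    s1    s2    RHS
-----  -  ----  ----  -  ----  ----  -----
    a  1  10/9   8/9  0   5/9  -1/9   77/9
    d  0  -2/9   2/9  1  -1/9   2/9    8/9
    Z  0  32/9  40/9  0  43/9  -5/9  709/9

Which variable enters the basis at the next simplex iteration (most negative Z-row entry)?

Negative Z-row entries: s2: -5/9.
The most negative is -5/9 in column s2, so s2 enters.

s2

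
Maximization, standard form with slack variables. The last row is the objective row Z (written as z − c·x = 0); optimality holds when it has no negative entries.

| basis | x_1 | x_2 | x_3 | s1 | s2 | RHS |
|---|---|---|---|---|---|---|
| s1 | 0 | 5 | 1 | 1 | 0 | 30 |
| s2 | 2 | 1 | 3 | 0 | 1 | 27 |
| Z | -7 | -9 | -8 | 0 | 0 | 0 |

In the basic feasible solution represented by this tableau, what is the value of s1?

30

s1 is basic (row 1); its value is the RHS of that row, 30.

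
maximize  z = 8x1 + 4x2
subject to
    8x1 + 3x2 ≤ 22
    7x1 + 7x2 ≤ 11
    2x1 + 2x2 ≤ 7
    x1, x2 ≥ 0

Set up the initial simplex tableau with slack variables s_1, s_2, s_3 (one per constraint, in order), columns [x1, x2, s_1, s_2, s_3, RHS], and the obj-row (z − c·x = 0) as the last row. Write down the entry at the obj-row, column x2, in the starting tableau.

-4

The obj-row carries the negated objective coefficients: the x2 entry is -4.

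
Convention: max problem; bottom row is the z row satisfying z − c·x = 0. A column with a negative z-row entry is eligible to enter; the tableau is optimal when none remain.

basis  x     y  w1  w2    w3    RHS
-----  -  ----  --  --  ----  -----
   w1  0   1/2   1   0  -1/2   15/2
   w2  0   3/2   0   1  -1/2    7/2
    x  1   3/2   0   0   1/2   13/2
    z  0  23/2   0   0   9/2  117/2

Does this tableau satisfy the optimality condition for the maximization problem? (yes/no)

Every z-row coefficient is ≥ 0, so the tableau is optimal.

yes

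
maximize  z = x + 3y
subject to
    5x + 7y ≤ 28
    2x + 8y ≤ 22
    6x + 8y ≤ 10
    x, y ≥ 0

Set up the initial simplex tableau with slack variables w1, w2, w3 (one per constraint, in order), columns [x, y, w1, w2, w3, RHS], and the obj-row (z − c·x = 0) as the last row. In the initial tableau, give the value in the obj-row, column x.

The obj-row carries the negated objective coefficients: the x entry is -1.

-1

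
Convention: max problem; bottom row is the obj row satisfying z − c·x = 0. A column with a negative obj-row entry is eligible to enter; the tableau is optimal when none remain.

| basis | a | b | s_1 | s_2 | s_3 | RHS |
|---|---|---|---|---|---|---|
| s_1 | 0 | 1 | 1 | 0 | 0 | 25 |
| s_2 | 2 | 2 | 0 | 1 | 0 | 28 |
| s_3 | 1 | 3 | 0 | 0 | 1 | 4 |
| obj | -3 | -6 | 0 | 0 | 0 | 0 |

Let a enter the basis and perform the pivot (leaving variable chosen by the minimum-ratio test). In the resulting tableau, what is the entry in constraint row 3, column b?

3

Ratio test on column a — row 1: entry 0 ≤ 0; row 2: 28/2 = 14; row 3: 4/1 = 4. Minimum is 4 at row 3 (s_3 leaves); pivot element 1.
Divide row 3 by 1; eliminate column a from the other rows.
In the new row 3, the b entry is the old entry divided by the pivot: 3/1 = 3.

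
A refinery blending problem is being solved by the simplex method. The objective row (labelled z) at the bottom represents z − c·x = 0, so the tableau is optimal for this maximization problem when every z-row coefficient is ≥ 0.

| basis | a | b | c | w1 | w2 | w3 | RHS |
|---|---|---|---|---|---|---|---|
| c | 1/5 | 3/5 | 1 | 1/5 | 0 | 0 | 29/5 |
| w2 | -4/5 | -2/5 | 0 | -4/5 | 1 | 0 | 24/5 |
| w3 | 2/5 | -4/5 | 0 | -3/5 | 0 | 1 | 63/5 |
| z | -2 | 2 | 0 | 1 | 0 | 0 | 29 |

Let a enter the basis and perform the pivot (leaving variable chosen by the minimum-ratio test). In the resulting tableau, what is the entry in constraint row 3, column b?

Ratio test on column a — row 1: (29/5)/(1/5) = 29; row 2: entry -4/5 ≤ 0; row 3: (63/5)/(2/5) = 63/2. Minimum is 29 at row 1 (c leaves); pivot element 1/5.
Divide row 1 by 1/5; eliminate column a from the other rows.
Row 3 update in column b: -4/5 − (2/5)·3 = -2.

-2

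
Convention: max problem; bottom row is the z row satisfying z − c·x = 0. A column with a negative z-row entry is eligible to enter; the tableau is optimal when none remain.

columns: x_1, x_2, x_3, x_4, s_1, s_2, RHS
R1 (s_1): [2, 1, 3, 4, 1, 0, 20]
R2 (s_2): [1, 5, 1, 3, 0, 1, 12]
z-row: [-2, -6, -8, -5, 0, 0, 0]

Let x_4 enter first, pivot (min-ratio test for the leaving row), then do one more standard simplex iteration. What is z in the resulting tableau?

176/5

Ratio test on column x_4 — row 1: 20/4 = 5; row 2: 12/3 = 4. Minimum is 4 at row 2 (s_2 leaves); pivot element 3.
Pivot on row 2; the z-row RHS becomes 0 − (-5)·4 = 20.
Next entering variable (most negative z-row entry -19/3): x_3.
Ratio test on column x_3 — row 1: 4/(5/3) = 12/5; row 2: 4/(1/3) = 12. Minimum is 12/5 at row 1 (s_1 leaves); pivot element 5/3.
After the second pivot the z-row RHS is 20 − (-19/3)·(12/5) = 176/5.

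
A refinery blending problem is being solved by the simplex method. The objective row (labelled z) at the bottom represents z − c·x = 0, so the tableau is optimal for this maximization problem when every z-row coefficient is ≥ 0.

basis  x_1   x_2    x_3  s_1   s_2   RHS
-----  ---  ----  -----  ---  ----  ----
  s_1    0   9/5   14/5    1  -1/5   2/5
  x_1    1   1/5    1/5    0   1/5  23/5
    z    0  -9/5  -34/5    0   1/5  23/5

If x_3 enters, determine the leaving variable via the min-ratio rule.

Column x_3 entries and ratios — s_1: (2/5)/(14/5) = 1/7; x_1: (23/5)/(1/5) = 23.
Smallest ratio is 1/7 in the row of s_1, so s_1 leaves.

s_1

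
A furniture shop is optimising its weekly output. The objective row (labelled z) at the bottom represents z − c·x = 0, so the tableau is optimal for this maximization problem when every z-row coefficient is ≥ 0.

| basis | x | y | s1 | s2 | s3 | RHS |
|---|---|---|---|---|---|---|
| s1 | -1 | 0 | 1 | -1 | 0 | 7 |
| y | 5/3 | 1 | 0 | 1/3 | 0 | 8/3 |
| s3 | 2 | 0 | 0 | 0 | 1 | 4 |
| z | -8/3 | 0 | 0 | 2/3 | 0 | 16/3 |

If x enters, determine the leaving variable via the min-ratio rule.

Column x entries and ratios — s1: -1 ≤ 0, skip; y: (8/3)/(5/3) = 8/5; s3: 4/2 = 2.
Smallest ratio is 8/5 in the row of y, so y leaves.

y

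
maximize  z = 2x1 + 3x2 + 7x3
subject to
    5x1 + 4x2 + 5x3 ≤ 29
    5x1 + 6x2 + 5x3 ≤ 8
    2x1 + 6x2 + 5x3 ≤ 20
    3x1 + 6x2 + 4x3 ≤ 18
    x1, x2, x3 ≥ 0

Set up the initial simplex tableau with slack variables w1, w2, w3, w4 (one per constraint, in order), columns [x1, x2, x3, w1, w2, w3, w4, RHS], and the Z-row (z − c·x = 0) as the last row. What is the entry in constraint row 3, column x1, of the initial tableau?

Constraint 3 has coefficient 2 on x1.

2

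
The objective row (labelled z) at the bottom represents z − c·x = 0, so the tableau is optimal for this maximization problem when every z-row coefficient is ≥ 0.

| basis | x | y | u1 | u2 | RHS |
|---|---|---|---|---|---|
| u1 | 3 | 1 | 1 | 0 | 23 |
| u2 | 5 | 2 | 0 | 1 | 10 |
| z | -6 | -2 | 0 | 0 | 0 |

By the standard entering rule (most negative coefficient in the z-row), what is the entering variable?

Negative z-row entries: x: -6, y: -2.
The most negative is -6 in column x, so x enters.

x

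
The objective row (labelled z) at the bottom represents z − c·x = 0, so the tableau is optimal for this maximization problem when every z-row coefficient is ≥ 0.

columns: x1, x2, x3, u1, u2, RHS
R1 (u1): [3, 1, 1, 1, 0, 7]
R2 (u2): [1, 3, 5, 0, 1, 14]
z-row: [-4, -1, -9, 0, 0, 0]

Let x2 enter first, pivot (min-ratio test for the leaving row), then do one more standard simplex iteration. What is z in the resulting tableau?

Ratio test on column x2 — row 1: 7/1 = 7; row 2: 14/3 = 14/3. Minimum is 14/3 at row 2 (u2 leaves); pivot element 3.
Pivot on row 2; the z-row RHS becomes 0 − (-1)·(14/3) = 14/3.
Next entering variable (most negative z-row entry -22/3): x3.
Ratio test on column x3 — row 1: entry -2/3 ≤ 0; row 2: (14/3)/(5/3) = 14/5. Minimum is 14/5 at row 2 (x2 leaves); pivot element 5/3.
After the second pivot the z-row RHS is 14/3 − (-22/3)·(14/5) = 126/5.

126/5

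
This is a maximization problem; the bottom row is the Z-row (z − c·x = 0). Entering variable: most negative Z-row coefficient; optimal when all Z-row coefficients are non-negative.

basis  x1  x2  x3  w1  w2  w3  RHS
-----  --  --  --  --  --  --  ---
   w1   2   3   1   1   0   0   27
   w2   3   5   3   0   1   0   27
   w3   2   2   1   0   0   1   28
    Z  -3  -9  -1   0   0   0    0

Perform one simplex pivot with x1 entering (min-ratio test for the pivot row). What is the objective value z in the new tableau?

27

Ratio test on column x1 — row 1: 27/2 = 27/2; row 2: 27/3 = 9; row 3: 28/2 = 14. Minimum is 9 at row 2 (w2 leaves); pivot element 3.
Pivot on row 2; the Z-row RHS becomes 0 − (-3)·9 = 27.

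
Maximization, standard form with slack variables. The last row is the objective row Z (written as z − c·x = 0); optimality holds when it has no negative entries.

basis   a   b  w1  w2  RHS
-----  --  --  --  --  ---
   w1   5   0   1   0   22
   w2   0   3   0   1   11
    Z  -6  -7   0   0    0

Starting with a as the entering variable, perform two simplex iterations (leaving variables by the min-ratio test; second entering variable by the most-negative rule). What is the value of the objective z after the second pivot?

Ratio test on column a — row 1: 22/5 = 22/5; row 2: entry 0 ≤ 0. Minimum is 22/5 at row 1 (w1 leaves); pivot element 5.
Pivot on row 1; the Z-row RHS becomes 0 − (-6)·(22/5) = 132/5.
Next entering variable (most negative Z-row entry -7): b.
Ratio test on column b — row 1: entry 0 ≤ 0; row 2: 11/3 = 11/3. Minimum is 11/3 at row 2 (w2 leaves); pivot element 3.
After the second pivot the Z-row RHS is 132/5 − (-7)·(11/3) = 781/15.

781/15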